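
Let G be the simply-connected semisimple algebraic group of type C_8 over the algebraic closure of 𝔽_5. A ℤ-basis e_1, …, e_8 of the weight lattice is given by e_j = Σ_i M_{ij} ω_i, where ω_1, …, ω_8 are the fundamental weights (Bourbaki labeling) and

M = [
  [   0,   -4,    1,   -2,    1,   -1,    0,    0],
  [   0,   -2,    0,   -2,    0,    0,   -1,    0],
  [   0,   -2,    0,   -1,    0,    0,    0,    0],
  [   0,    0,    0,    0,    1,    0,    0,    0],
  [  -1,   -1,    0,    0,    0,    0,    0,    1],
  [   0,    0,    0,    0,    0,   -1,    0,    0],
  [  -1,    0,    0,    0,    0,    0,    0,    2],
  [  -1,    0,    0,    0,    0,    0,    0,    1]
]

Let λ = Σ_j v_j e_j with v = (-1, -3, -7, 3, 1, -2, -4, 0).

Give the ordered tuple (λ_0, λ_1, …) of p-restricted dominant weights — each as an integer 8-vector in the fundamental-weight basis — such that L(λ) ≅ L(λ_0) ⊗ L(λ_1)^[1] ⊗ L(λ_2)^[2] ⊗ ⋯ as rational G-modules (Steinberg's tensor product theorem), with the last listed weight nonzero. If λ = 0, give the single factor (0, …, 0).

Compute c_i = Σ_j M_{ij} v_j with v = (-1, -3, -7, 3, 1, -2, -4, 0):
  c_1 = (0)·(-1) + (-4)·(-3) + (1)·(-7) + (-2)·(3) + 1·1 + (-1)·(-2) + (0)·(-4) + 0·0 = 2
  c_2 = (0)·(-1) + (-2)·(-3) + (0)·(-7) + (-2)·(3) + 0·1 + (0)·(-2) + (-1)·(-4) + 0·0 = 4
  c_3 = (0)·(-1) + (-2)·(-3) + (0)·(-7) + (-1)·(3) + 0·1 + (0)·(-2) + (0)·(-4) + 0·0 = 3
  c_4 = (0)·(-1) + (0)·(-3) + (0)·(-7) + 0·3 + 1·1 + (0)·(-2) + (0)·(-4) + 0·0 = 1
  c_5 = (-1)·(-1) + (-1)·(-3) + (0)·(-7) + 0·3 + 0·1 + (0)·(-2) + (0)·(-4) + 1·0 = 4
  c_6 = (0)·(-1) + (0)·(-3) + (0)·(-7) + 0·3 + 0·1 + (-1)·(-2) + (0)·(-4) + 0·0 = 2
  c_7 = (-1)·(-1) + (0)·(-3) + (0)·(-7) + 0·3 + 0·1 + (0)·(-2) + (0)·(-4) + 2·0 = 1
  c_8 = (-1)·(-1) + (0)·(-3) + (0)·(-7) + 0·3 + 0·1 + (0)·(-2) + (0)·(-4) + 1·0 = 1
p = 5; digits c_i = Σ_j d_{ij}·5^j, 0 ≤ d_{ij} < 5:
  c_1 = 2 = 2·5^0
  c_2 = 4 = 4·5^0
  c_3 = 3 = 3·5^0
  c_4 = 1 = 1·5^0
  c_5 = 4 = 4·5^0
  c_6 = 2 = 2·5^0
  c_7 = 1 = 1·5^0
  c_8 = 1 = 1·5^0
p-restricted factor λ_0 = (2, 4, 3, 1, 4, 2, 1, 1)

((2, 4, 3, 1, 4, 2, 1, 1),)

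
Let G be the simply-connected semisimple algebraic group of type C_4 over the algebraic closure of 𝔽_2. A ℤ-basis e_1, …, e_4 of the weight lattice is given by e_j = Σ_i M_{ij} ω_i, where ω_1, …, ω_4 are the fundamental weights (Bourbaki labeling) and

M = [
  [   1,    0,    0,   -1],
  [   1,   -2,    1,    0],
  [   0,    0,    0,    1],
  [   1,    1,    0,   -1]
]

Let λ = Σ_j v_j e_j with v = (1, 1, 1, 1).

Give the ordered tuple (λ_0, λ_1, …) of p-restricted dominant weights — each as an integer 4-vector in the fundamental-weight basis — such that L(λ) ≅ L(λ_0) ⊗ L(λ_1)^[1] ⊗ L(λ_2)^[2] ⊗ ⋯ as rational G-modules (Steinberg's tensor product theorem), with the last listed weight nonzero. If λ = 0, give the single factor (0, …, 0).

Converting to the ω-basis (c_i = row i of M dotted with v = (1, 1, 1, 1)):
  c_1 = 1*1 + 0*1 + 0*1 + -1*1 = 0
  c_2 = 1*1 + -2*1 + 1*1 + 0*1 = 0
  c_3 = 0*1 + 0*1 + 0*1 + 1*1 = 1
  c_4 = 1*1 + 1*1 + 0*1 + -1*1 = 1
Base-2 expansion of each c_i:
  c_1 = 0
  c_2 = 0
  c_3 = 1 = 1·2^0
  c_4 = 1 = 1·2^0
Factor λ_0 = (0, 0, 1, 1)

((0, 0, 1, 1),)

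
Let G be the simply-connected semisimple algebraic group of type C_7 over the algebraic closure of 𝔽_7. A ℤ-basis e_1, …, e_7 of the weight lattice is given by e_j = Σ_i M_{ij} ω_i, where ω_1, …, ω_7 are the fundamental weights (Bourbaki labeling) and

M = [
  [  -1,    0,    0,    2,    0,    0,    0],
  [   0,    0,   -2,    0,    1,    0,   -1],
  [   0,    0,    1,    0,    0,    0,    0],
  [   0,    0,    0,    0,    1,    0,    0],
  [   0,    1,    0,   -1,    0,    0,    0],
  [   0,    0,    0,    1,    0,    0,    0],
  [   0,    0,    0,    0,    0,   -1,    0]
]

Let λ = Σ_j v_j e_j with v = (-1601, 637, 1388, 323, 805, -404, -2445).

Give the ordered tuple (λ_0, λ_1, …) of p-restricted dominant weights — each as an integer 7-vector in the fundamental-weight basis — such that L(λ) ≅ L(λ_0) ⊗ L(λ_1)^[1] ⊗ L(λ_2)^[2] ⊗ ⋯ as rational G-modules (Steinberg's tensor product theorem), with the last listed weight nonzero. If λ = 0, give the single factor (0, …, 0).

((0, 5, 2, 0, 6, 1, 5), (6, 4, 2, 3, 2, 4, 1), (3, 2, 0, 2, 6, 6, 1), (6, 1, 4, 2, 0, 0, 1))

Compute c_i = Σ_j M_{ij} v_j with v = (-1601, 637, 1388, 323, 805, -404, -2445):
  c_1 = (-1)·(-1601) + 0·637 + 0·1388 + 2·323 + 0·805 + (0)·(-404) + (0)·(-2445) = 2247
  c_2 = (0)·(-1601) + 0·637 + (-2)·(1388) + 0·323 + 1·805 + (0)·(-404) + (-1)·(-2445) = 474
  c_3 = (0)·(-1601) + 0·637 + 1·1388 + 0·323 + 0·805 + (0)·(-404) + (0)·(-2445) = 1388
  c_4 = (0)·(-1601) + 0·637 + 0·1388 + 0·323 + 1·805 + (0)·(-404) + (0)·(-2445) = 805
  c_5 = (0)·(-1601) + 1·637 + 0·1388 + (-1)·(323) + 0·805 + (0)·(-404) + (0)·(-2445) = 314
  c_6 = (0)·(-1601) + 0·637 + 0·1388 + 1·323 + 0·805 + (0)·(-404) + (0)·(-2445) = 323
  c_7 = (0)·(-1601) + 0·637 + 0·1388 + 0·323 + 0·805 + (-1)·(-404) + (0)·(-2445) = 404
Writing each c_i in base p = 7:
  c_1 = 2247 = 0·7^0 + 6·7^1 + 3·7^2 + 6·7^3
  c_2 = 474 = 5·7^0 + 4·7^1 + 2·7^2 + 1·7^3
  c_3 = 1388 = 2·7^0 + 2·7^1 + 0·7^2 + 4·7^3
  c_4 = 805 = 0·7^0 + 3·7^1 + 2·7^2 + 2·7^3
  c_5 = 314 = 6·7^0 + 2·7^1 + 6·7^2
  c_6 = 323 = 1·7^0 + 4·7^1 + 6·7^2
  c_7 = 404 = 5·7^0 + 1·7^1 + 1·7^2 + 1·7^3
p-restricted factor λ_0 = (0, 5, 2, 0, 6, 1, 5)
p-restricted factor λ_1 = (6, 4, 2, 3, 2, 4, 1)
p-restricted factor λ_2 = (3, 2, 0, 2, 6, 6, 1)
p-restricted factor λ_3 = (6, 1, 4, 2, 0, 0, 1)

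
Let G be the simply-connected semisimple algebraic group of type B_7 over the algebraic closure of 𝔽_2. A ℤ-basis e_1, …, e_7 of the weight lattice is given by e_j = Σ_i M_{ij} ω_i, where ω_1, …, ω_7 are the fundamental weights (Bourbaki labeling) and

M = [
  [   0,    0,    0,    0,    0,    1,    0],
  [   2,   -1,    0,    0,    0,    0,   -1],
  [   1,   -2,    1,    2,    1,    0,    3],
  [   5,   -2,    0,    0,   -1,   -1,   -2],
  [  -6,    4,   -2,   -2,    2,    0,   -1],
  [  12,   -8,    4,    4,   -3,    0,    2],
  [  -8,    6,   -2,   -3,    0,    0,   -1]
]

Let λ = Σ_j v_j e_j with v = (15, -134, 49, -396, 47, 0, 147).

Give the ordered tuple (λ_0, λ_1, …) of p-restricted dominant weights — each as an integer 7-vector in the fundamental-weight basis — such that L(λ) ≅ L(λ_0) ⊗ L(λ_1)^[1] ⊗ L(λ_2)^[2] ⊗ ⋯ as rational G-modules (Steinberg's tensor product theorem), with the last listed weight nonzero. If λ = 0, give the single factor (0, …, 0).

Converting to the ω-basis (c_i = row i of M dotted with v = (15, -134, 49, -396, 47, 0, 147)):
  c_1 = (0)·(15) + (0)·(-134) + (0)·(49) + (0)·(-396) + (0)·(47) + (1)·(0) + (0)·(147) = 0
  c_2 = (2)·(15) + (-1)·(-134) + (0)·(49) + (0)·(-396) + (0)·(47) + (0)·(0) + (-1)·(147) = 17
  c_3 = (1)·(15) + (-2)·(-134) + (1)·(49) + (2)·(-396) + (1)·(47) + (0)·(0) + (3)·(147) = 28
  c_4 = (5)·(15) + (-2)·(-134) + (0)·(49) + (0)·(-396) + (-1)·(47) + (-1)·(0) + (-2)·(147) = 2
  c_5 = (-6)·(15) + (4)·(-134) + (-2)·(49) + (-2)·(-396) + (2)·(47) + (0)·(0) + (-1)·(147) = 15
  c_6 = (12)·(15) + (-8)·(-134) + (4)·(49) + (4)·(-396) + (-3)·(47) + (0)·(0) + (2)·(147) = 17
  c_7 = (-8)·(15) + (6)·(-134) + (-2)·(49) + (-3)·(-396) + (0)·(47) + (0)·(0) + (-1)·(147) = 19
Expand coordinatewise in base 2:
  c_1 = 0
  c_2 = 17 = 1·2^0 + 0·2^1 + 0·2^2 + 0·2^3 + 1·2^4
  c_3 = 28 = 0·2^0 + 0·2^1 + 1·2^2 + 1·2^3 + 1·2^4
  c_4 = 2 = 0·2^0 + 1·2^1
  c_5 = 15 = 1·2^0 + 1·2^1 + 1·2^2 + 1·2^3
  c_6 = 17 = 1·2^0 + 0·2^1 + 0·2^2 + 0·2^3 + 1·2^4
  c_7 = 19 = 1·2^0 + 1·2^1 + 0·2^2 + 0·2^3 + 1·2^4
λ_0 = (0, 1, 0, 0, 1, 1, 1)
λ_1 = (0, 0, 0, 1, 1, 0, 1)
λ_2 = (0, 0, 1, 0, 1, 0, 0)
λ_3 = (0, 0, 1, 0, 1, 0, 0)
λ_4 = (0, 1, 1, 0, 0, 1, 1)

((0, 1, 0, 0, 1, 1, 1), (0, 0, 0, 1, 1, 0, 1), (0, 0, 1, 0, 1, 0, 0), (0, 0, 1, 0, 1, 0, 0), (0, 1, 1, 0, 0, 1, 1))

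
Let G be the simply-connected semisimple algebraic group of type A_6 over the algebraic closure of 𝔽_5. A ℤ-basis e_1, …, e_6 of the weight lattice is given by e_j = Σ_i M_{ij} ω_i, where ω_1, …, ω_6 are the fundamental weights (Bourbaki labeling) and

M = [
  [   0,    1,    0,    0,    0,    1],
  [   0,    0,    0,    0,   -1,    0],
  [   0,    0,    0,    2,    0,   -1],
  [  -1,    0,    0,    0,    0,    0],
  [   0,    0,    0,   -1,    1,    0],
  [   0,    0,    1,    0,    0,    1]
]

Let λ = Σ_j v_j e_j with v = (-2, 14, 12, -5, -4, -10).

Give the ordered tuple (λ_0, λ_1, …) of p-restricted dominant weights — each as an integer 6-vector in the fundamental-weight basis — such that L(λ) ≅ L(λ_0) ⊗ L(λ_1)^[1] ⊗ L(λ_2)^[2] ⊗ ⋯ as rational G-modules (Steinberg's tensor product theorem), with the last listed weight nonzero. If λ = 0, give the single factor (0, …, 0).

((4, 4, 0, 2, 1, 2),)

In the fundamental-weight basis, λ has coordinates c = M·v (v = (-2, 14, 12, -5, -4, -10)):
  c_1 = 0*-2 + 1*14 + 0*12 + 0*-5 + 0*-4 + 1*-10 = 4
  c_2 = 0*-2 + 0*14 + 0*12 + 0*-5 + -1*-4 + 0*-10 = 4
  c_3 = 0*-2 + 0*14 + 0*12 + 2*-5 + 0*-4 + -1*-10 = 0
  c_4 = -1*-2 + 0*14 + 0*12 + 0*-5 + 0*-4 + 0*-10 = 2
  c_5 = 0*-2 + 0*14 + 0*12 + -1*-5 + 1*-4 + 0*-10 = 1
  c_6 = 0*-2 + 0*14 + 1*12 + 0*-5 + 0*-4 + 1*-10 = 2
Writing each c_i in base p = 5:
  c_1 = 4 = 4·5^0
  c_2 = 4 = 4·5^0
  c_3 = 0
  c_4 = 2 = 2·5^0
  c_5 = 1 = 1·5^0
  c_6 = 2 = 2·5^0
p-restricted factor λ_0 = (4, 4, 0, 2, 1, 2)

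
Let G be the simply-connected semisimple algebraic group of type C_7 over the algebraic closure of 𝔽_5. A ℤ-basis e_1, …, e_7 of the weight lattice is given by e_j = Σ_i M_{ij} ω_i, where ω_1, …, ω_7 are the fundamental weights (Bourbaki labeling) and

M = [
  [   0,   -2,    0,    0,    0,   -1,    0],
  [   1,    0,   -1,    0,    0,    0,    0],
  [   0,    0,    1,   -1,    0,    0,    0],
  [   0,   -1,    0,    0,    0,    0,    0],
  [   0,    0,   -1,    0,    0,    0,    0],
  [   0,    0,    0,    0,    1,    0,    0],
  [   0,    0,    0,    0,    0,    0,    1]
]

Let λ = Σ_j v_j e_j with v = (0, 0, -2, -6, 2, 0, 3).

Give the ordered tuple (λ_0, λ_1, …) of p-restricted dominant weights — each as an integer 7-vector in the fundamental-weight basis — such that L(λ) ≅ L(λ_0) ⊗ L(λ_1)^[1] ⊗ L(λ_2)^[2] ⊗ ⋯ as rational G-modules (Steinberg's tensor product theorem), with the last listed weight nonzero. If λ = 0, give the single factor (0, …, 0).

Compute c_i = Σ_j M_{ij} v_j with v = (0, 0, -2, -6, 2, 0, 3):
  c_1 = (0)·(0) + (-2)·(0) + (0)·(-2) + (0)·(-6) + (0)·(2) + (-1)·(0) + (0)·(3) = 0
  c_2 = (1)·(0) + (0)·(0) + (-1)·(-2) + (0)·(-6) + (0)·(2) + (0)·(0) + (0)·(3) = 2
  c_3 = (0)·(0) + (0)·(0) + (1)·(-2) + (-1)·(-6) + (0)·(2) + (0)·(0) + (0)·(3) = 4
  c_4 = (0)·(0) + (-1)·(0) + (0)·(-2) + (0)·(-6) + (0)·(2) + (0)·(0) + (0)·(3) = 0
  c_5 = (0)·(0) + (0)·(0) + (-1)·(-2) + (0)·(-6) + (0)·(2) + (0)·(0) + (0)·(3) = 2
  c_6 = (0)·(0) + (0)·(0) + (0)·(-2) + (0)·(-6) + (1)·(2) + (0)·(0) + (0)·(3) = 2
  c_7 = (0)·(0) + (0)·(0) + (0)·(-2) + (0)·(-6) + (0)·(2) + (0)·(0) + (1)·(3) = 3
Base-5 expansion of each c_i:
  c_1 = 0
  c_2 = 2 = 2·5^0
  c_3 = 4 = 4·5^0
  c_4 = 0
  c_5 = 2 = 2·5^0
  c_6 = 2 = 2·5^0
  c_7 = 3 = 3·5^0
p-restricted factor λ_0 = (0, 2, 4, 0, 2, 2, 3)

((0, 2, 4, 0, 2, 2, 3),)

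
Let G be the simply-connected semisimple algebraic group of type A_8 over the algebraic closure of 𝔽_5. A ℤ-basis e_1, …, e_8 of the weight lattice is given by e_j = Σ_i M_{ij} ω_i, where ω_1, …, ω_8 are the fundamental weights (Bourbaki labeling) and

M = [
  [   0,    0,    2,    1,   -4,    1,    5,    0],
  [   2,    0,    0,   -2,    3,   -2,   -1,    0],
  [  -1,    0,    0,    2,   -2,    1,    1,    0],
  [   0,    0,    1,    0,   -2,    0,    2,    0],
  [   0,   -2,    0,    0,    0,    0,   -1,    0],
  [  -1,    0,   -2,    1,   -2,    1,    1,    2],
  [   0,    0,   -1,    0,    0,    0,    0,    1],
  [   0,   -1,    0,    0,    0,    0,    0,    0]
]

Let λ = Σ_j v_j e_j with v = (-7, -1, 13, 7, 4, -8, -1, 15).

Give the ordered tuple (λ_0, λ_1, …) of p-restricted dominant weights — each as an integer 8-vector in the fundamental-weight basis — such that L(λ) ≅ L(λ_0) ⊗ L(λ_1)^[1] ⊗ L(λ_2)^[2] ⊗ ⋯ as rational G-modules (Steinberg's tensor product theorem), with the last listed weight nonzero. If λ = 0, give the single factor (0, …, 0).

((4, 1, 4, 3, 3, 1, 2, 1),)

Change of basis e → ω: c = M·v where v = (-7, -1, 13, 7, 4, -8, -1, 15):
  c_1 = 0*-7 + 0*-1 + 2*13 + 1*7 + -4*4 + 1*-8 + 5*-1 + 0*15 = 4
  c_2 = 2*-7 + 0*-1 + 0*13 + -2*7 + 3*4 + -2*-8 + -1*-1 + 0*15 = 1
  c_3 = -1*-7 + 0*-1 + 0*13 + 2*7 + -2*4 + 1*-8 + 1*-1 + 0*15 = 4
  c_4 = 0*-7 + 0*-1 + 1*13 + 0*7 + -2*4 + 0*-8 + 2*-1 + 0*15 = 3
  c_5 = 0*-7 + -2*-1 + 0*13 + 0*7 + 0*4 + 0*-8 + -1*-1 + 0*15 = 3
  c_6 = -1*-7 + 0*-1 + -2*13 + 1*7 + -2*4 + 1*-8 + 1*-1 + 2*15 = 1
  c_7 = 0*-7 + 0*-1 + -1*13 + 0*7 + 0*4 + 0*-8 + 0*-1 + 1*15 = 2
  c_8 = 0*-7 + -1*-1 + 0*13 + 0*7 + 0*4 + 0*-8 + 0*-1 + 0*15 = 1
Expand coordinatewise in base 5:
  c_1 = 4 = 4·5^0
  c_2 = 1 = 1·5^0
  c_3 = 4 = 4·5^0
  c_4 = 3 = 3·5^0
  c_5 = 3 = 3·5^0
  c_6 = 1 = 1·5^0
  c_7 = 2 = 2·5^0
  c_8 = 1 = 1·5^0
Factor λ_0 = (4, 1, 4, 3, 3, 1, 2, 1)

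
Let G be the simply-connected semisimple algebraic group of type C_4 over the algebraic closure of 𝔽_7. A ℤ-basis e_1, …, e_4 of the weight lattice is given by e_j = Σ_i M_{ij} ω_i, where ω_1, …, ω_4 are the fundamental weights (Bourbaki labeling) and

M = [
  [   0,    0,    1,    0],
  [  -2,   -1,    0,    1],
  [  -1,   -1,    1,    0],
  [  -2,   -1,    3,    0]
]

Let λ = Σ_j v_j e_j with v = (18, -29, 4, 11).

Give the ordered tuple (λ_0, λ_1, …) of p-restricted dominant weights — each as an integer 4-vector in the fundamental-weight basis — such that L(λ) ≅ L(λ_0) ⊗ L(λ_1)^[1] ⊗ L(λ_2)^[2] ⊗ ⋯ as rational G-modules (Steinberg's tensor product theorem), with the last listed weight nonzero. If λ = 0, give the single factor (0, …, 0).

Converting to the ω-basis (c_i = row i of M dotted with v = (18, -29, 4, 11)):
  c_1 = 0·18 + (0)·(-29) + 1·4 + 0·11 = 4
  c_2 = (-2)·(18) + (-1)·(-29) + 0·4 + 1·11 = 4
  c_3 = (-1)·(18) + (-1)·(-29) + 1·4 + 0·11 = 15
  c_4 = (-2)·(18) + (-1)·(-29) + 3·4 + 0·11 = 5
Base-7 expansion of each c_i:
  c_1 = 4 = 4·7^0
  c_2 = 4 = 4·7^0
  c_3 = 15 = 1·7^0 + 2·7^1
  c_4 = 5 = 5·7^0
Factor λ_0 = (4, 4, 1, 5)
Factor λ_1 = (0, 0, 2, 0)

((4, 4, 1, 5), (0, 0, 2, 0))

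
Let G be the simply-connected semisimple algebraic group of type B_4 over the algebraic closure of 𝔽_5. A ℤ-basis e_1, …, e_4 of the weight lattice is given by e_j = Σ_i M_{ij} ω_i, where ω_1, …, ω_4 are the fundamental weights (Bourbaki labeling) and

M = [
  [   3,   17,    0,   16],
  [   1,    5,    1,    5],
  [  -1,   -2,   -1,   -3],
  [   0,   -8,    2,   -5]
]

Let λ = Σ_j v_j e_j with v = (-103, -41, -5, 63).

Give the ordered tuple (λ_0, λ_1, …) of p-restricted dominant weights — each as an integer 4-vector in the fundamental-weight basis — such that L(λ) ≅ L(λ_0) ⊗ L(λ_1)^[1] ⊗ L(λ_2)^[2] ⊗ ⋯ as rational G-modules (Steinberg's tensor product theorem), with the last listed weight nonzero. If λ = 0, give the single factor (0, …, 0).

Compute c_i = Σ_j M_{ij} v_j with v = (-103, -41, -5, 63):
  c_1 = (3)·(-103) + (17)·(-41) + (0)·(-5) + (16)·(63) = 2
  c_2 = (1)·(-103) + (5)·(-41) + (1)·(-5) + (5)·(63) = 2
  c_3 = (-1)·(-103) + (-2)·(-41) + (-1)·(-5) + (-3)·(63) = 1
  c_4 = (0)·(-103) + (-8)·(-41) + (2)·(-5) + (-5)·(63) = 3
Base-5 expansion of each c_i:
  c_1 = 2 = 2·5^0
  c_2 = 2 = 2·5^0
  c_3 = 1 = 1·5^0
  c_4 = 3 = 3·5^0
λ_0 = (2, 2, 1, 3)

((2, 2, 1, 3),)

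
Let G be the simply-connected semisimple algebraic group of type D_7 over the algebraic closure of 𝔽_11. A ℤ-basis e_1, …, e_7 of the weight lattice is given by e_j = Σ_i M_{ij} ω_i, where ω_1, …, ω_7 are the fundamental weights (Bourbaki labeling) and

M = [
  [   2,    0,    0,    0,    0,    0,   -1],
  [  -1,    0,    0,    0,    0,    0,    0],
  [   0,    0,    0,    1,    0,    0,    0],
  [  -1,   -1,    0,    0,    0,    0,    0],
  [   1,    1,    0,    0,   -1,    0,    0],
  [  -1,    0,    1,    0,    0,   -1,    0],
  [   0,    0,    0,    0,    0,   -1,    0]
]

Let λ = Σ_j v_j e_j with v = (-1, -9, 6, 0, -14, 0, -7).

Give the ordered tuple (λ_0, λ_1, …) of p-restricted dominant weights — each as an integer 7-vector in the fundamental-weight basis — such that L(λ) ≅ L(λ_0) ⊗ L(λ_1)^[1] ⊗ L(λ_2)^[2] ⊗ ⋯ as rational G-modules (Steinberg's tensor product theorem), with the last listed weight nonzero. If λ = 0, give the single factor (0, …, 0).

((5, 1, 0, 10, 4, 7, 0),)

Change of basis e → ω: c = M·v where v = (-1, -9, 6, 0, -14, 0, -7):
  c_1 = (2)·(-1) + (0)·(-9) + 0·6 + 0·0 + (0)·(-14) + 0·0 + (-1)·(-7) = 5
  c_2 = (-1)·(-1) + (0)·(-9) + 0·6 + 0·0 + (0)·(-14) + 0·0 + (0)·(-7) = 1
  c_3 = (0)·(-1) + (0)·(-9) + 0·6 + 1·0 + (0)·(-14) + 0·0 + (0)·(-7) = 0
  c_4 = (-1)·(-1) + (-1)·(-9) + 0·6 + 0·0 + (0)·(-14) + 0·0 + (0)·(-7) = 10
  c_5 = (1)·(-1) + (1)·(-9) + 0·6 + 0·0 + (-1)·(-14) + 0·0 + (0)·(-7) = 4
  c_6 = (-1)·(-1) + (0)·(-9) + 1·6 + 0·0 + (0)·(-14) + (-1)·(0) + (0)·(-7) = 7
  c_7 = (0)·(-1) + (0)·(-9) + 0·6 + 0·0 + (0)·(-14) + (-1)·(0) + (0)·(-7) = 0
Expand coordinatewise in base 11:
  c_1 = 5 = 5·11^0
  c_2 = 1 = 1·11^0
  c_3 = 0
  c_4 = 10 = 10·11^0
  c_5 = 4 = 4·11^0
  c_6 = 7 = 7·11^0
  c_7 = 0
λ_0 = (5, 1, 0, 10, 4, 7, 0)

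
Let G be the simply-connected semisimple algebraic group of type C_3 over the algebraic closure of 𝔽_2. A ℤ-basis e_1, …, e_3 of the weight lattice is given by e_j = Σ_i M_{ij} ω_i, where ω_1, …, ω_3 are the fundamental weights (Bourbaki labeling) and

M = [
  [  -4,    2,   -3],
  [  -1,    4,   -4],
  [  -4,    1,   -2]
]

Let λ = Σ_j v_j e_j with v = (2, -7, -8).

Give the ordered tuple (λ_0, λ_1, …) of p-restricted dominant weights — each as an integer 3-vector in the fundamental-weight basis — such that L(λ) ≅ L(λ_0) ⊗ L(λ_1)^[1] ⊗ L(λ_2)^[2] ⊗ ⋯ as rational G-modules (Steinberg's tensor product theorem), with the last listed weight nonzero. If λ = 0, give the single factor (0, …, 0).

In the fundamental-weight basis, λ has coordinates c = M·v (v = (2, -7, -8)):
  c_1 = -4*2 + 2*-7 + -3*-8 = 2
  c_2 = -1*2 + 4*-7 + -4*-8 = 2
  c_3 = -4*2 + 1*-7 + -2*-8 = 1
Expand coordinatewise in base 2:
  c_1 = 2 = 0·2^0 + 1·2^1
  c_2 = 2 = 0·2^0 + 1·2^1
  c_3 = 1 = 1·2^0
p-restricted factor λ_0 = (0, 0, 1)
p-restricted factor λ_1 = (1, 1, 0)

((0, 0, 1), (1, 1, 0))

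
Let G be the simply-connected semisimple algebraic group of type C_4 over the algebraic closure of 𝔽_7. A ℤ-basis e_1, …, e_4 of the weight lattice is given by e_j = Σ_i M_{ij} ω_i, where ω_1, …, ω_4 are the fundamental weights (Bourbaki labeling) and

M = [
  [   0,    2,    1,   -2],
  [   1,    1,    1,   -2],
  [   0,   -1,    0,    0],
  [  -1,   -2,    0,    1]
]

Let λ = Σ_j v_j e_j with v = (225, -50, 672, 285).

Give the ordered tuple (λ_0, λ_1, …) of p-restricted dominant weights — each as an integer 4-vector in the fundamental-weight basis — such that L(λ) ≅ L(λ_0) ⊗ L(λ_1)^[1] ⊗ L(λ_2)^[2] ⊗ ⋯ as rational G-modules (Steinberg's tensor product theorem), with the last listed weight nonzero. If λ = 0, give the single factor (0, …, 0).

((2, 4, 1, 6), (0, 4, 0, 1), (0, 5, 1, 3))

Converting to the ω-basis (c_i = row i of M dotted with v = (225, -50, 672, 285)):
  c_1 = 0·225 + (2)·(-50) + 1·672 + (-2)·(285) = 2
  c_2 = 1·225 + (1)·(-50) + 1·672 + (-2)·(285) = 277
  c_3 = 0·225 + (-1)·(-50) + 0·672 + 0·285 = 50
  c_4 = (-1)·(225) + (-2)·(-50) + 0·672 + 1·285 = 160
Writing each c_i in base p = 7:
  c_1 = 2 = 2·7^0
  c_2 = 277 = 4·7^0 + 4·7^1 + 5·7^2
  c_3 = 50 = 1·7^0 + 0·7^1 + 1·7^2
  c_4 = 160 = 6·7^0 + 1·7^1 + 3·7^2
p-restricted factor λ_0 = (2, 4, 1, 6)
p-restricted factor λ_1 = (0, 4, 0, 1)
p-restricted factor λ_2 = (0, 5, 1, 3)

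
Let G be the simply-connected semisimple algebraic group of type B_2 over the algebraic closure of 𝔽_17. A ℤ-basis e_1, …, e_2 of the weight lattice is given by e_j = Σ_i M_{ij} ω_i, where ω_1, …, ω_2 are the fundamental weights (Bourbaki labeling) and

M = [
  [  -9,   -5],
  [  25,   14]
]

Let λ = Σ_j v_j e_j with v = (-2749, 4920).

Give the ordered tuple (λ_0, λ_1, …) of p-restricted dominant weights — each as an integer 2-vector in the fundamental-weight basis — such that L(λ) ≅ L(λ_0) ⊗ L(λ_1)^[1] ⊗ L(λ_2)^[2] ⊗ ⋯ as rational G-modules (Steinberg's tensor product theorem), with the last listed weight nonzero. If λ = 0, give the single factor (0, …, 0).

((5, 2), (8, 9))

ω-coordinates c = M·v, v = (-2749, 4920):
  c_1 = (-9)·(-2749) + (-5)·(4920) = 141
  c_2 = (25)·(-2749) + (14)·(4920) = 155
p = 17; digits c_i = Σ_j d_{ij}·17^j, 0 ≤ d_{ij} < 17:
  c_1 = 141 = 5·17^0 + 8·17^1
  c_2 = 155 = 2·17^0 + 9·17^1
λ_0 = (5, 2)
λ_1 = (8, 9)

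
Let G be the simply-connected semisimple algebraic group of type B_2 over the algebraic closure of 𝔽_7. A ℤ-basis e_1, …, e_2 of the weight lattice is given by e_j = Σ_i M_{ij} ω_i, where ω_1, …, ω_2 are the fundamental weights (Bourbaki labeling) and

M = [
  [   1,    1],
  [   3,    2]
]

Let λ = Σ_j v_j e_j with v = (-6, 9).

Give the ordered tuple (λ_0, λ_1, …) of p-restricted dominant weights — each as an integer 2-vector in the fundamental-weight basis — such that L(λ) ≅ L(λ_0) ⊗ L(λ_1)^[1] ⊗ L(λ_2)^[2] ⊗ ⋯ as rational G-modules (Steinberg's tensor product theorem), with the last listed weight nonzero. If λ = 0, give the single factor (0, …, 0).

Converting to the ω-basis (c_i = row i of M dotted with v = (-6, 9)):
  c_1 = 1*-6 + 1*9 = 3
  c_2 = 3*-6 + 2*9 = 0
Writing each c_i in base p = 7:
  c_1 = 3 = 3·7^0
  c_2 = 0
λ_0 = (3, 0)

((3, 0),)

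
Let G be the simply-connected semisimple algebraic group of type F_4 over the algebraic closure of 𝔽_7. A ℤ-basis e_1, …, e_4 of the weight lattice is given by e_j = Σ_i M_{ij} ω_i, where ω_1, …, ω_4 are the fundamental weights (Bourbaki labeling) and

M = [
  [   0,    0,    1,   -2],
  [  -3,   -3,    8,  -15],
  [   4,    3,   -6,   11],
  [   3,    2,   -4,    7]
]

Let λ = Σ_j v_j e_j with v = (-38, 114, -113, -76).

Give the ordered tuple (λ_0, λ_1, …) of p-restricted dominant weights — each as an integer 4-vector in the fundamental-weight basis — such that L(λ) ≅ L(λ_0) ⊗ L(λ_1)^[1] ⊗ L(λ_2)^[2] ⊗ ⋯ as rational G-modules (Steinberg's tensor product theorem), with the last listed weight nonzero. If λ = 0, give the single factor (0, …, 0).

((4, 1, 4, 6), (5, 1, 4, 4))

ω-coordinates c = M·v, v = (-38, 114, -113, -76):
  c_1 = (0)·(-38) + (0)·(114) + (1)·(-113) + (-2)·(-76) = 39
  c_2 = (-3)·(-38) + (-3)·(114) + (8)·(-113) + (-15)·(-76) = 8
  c_3 = (4)·(-38) + (3)·(114) + (-6)·(-113) + (11)·(-76) = 32
  c_4 = (3)·(-38) + (2)·(114) + (-4)·(-113) + (7)·(-76) = 34
Base-7 expansion of each c_i:
  c_1 = 39 = 4·7^0 + 5·7^1
  c_2 = 8 = 1·7^0 + 1·7^1
  c_3 = 32 = 4·7^0 + 4·7^1
  c_4 = 34 = 6·7^0 + 4·7^1
λ_0 = (4, 1, 4, 6)
λ_1 = (5, 1, 4, 4)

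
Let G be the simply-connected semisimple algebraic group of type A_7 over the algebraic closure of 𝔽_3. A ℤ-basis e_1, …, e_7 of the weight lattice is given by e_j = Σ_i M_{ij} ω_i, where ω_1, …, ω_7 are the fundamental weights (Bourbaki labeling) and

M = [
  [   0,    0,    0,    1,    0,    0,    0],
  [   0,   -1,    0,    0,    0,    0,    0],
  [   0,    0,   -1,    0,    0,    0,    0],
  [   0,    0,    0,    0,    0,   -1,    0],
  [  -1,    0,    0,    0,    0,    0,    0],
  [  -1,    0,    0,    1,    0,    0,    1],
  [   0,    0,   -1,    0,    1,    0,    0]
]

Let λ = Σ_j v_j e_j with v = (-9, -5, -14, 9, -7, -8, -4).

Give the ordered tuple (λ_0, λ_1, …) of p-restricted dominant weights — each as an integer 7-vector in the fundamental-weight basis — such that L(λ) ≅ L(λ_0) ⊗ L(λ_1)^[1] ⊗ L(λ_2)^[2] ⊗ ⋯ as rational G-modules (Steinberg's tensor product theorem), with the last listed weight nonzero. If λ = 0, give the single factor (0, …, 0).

((0, 2, 2, 2, 0, 2, 1), (0, 1, 1, 2, 0, 1, 2), (1, 0, 1, 0, 1, 1, 0))

Converting to the ω-basis (c_i = row i of M dotted with v = (-9, -5, -14, 9, -7, -8, -4)):
  c_1 = (0)·(-9) + (0)·(-5) + (0)·(-14) + (1)·(9) + (0)·(-7) + (0)·(-8) + (0)·(-4) = 9
  c_2 = (0)·(-9) + (-1)·(-5) + (0)·(-14) + (0)·(9) + (0)·(-7) + (0)·(-8) + (0)·(-4) = 5
  c_3 = (0)·(-9) + (0)·(-5) + (-1)·(-14) + (0)·(9) + (0)·(-7) + (0)·(-8) + (0)·(-4) = 14
  c_4 = (0)·(-9) + (0)·(-5) + (0)·(-14) + (0)·(9) + (0)·(-7) + (-1)·(-8) + (0)·(-4) = 8
  c_5 = (-1)·(-9) + (0)·(-5) + (0)·(-14) + (0)·(9) + (0)·(-7) + (0)·(-8) + (0)·(-4) = 9
  c_6 = (-1)·(-9) + (0)·(-5) + (0)·(-14) + (1)·(9) + (0)·(-7) + (0)·(-8) + (1)·(-4) = 14
  c_7 = (0)·(-9) + (0)·(-5) + (-1)·(-14) + (0)·(9) + (1)·(-7) + (0)·(-8) + (0)·(-4) = 7
Writing each c_i in base p = 3:
  c_1 = 9 = 0·3^0 + 0·3^1 + 1·3^2
  c_2 = 5 = 2·3^0 + 1·3^1
  c_3 = 14 = 2·3^0 + 1·3^1 + 1·3^2
  c_4 = 8 = 2·3^0 + 2·3^1
  c_5 = 9 = 0·3^0 + 0·3^1 + 1·3^2
  c_6 = 14 = 2·3^0 + 1·3^1 + 1·3^2
  c_7 = 7 = 1·3^0 + 2·3^1
p-restricted factor λ_0 = (0, 2, 2, 2, 0, 2, 1)
p-restricted factor λ_1 = (0, 1, 1, 2, 0, 1, 2)
p-restricted factor λ_2 = (1, 0, 1, 0, 1, 1, 0)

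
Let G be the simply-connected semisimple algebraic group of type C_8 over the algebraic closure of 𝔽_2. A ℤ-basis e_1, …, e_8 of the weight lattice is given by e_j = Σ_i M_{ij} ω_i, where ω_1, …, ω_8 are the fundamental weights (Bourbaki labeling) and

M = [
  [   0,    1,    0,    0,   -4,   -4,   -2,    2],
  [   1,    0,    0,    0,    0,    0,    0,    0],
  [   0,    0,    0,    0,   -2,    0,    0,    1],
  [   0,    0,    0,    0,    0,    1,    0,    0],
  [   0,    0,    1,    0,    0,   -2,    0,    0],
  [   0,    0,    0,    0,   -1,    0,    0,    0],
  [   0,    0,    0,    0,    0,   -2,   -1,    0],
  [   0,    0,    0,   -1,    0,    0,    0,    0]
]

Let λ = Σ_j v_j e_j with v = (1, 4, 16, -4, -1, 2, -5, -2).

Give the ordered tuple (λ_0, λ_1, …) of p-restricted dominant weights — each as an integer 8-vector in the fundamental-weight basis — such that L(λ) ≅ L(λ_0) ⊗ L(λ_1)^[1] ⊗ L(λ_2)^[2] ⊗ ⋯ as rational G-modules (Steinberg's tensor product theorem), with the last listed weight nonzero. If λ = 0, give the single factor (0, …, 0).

Converting to the ω-basis (c_i = row i of M dotted with v = (1, 4, 16, -4, -1, 2, -5, -2)):
  c_1 = 0·1 + 1·4 + 0·16 + (0)·(-4) + (-4)·(-1) + (-4)·(2) + (-2)·(-5) + (2)·(-2) = 6
  c_2 = 1·1 + 0·4 + 0·16 + (0)·(-4) + (0)·(-1) + 0·2 + (0)·(-5) + (0)·(-2) = 1
  c_3 = 0·1 + 0·4 + 0·16 + (0)·(-4) + (-2)·(-1) + 0·2 + (0)·(-5) + (1)·(-2) = 0
  c_4 = 0·1 + 0·4 + 0·16 + (0)·(-4) + (0)·(-1) + 1·2 + (0)·(-5) + (0)·(-2) = 2
  c_5 = 0·1 + 0·4 + 1·16 + (0)·(-4) + (0)·(-1) + (-2)·(2) + (0)·(-5) + (0)·(-2) = 12
  c_6 = 0·1 + 0·4 + 0·16 + (0)·(-4) + (-1)·(-1) + 0·2 + (0)·(-5) + (0)·(-2) = 1
  c_7 = 0·1 + 0·4 + 0·16 + (0)·(-4) + (0)·(-1) + (-2)·(2) + (-1)·(-5) + (0)·(-2) = 1
  c_8 = 0·1 + 0·4 + 0·16 + (-1)·(-4) + (0)·(-1) + 0·2 + (0)·(-5) + (0)·(-2) = 4
Writing each c_i in base p = 2:
  c_1 = 6 = 0·2^0 + 1·2^1 + 1·2^2
  c_2 = 1 = 1·2^0
  c_3 = 0
  c_4 = 2 = 0·2^0 + 1·2^1
  c_5 = 12 = 0·2^0 + 0·2^1 + 1·2^2 + 1·2^3
  c_6 = 1 = 1·2^0
  c_7 = 1 = 1·2^0
  c_8 = 4 = 0·2^0 + 0·2^1 + 1·2^2
λ_0 = (0, 1, 0, 0, 0, 1, 1, 0)
λ_1 = (1, 0, 0, 1, 0, 0, 0, 0)
λ_2 = (1, 0, 0, 0, 1, 0, 0, 1)
λ_3 = (0, 0, 0, 0, 1, 0, 0, 0)

((0, 1, 0, 0, 0, 1, 1, 0), (1, 0, 0, 1, 0, 0, 0, 0), (1, 0, 0, 0, 1, 0, 0, 1), (0, 0, 0, 0, 1, 0, 0, 0))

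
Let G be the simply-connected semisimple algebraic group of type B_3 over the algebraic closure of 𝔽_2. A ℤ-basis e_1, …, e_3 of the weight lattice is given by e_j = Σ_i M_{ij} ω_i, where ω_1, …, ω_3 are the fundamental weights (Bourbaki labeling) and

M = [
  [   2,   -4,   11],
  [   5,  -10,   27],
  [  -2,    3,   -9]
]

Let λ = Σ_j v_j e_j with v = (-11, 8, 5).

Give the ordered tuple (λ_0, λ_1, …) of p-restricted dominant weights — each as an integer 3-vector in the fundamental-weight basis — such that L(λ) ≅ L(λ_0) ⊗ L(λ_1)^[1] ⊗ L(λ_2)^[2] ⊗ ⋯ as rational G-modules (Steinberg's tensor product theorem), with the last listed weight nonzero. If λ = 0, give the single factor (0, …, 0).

((1, 0, 1),)

Change of basis e → ω: c = M·v where v = (-11, 8, 5):
  c_1 = (2)·(-11) + (-4)·(8) + (11)·(5) = 1
  c_2 = (5)·(-11) + (-10)·(8) + (27)·(5) = 0
  c_3 = (-2)·(-11) + (3)·(8) + (-9)·(5) = 1
Expand coordinatewise in base 2:
  c_1 = 1 = 1·2^0
  c_2 = 0
  c_3 = 1 = 1·2^0
Factor λ_0 = (1, 0, 1)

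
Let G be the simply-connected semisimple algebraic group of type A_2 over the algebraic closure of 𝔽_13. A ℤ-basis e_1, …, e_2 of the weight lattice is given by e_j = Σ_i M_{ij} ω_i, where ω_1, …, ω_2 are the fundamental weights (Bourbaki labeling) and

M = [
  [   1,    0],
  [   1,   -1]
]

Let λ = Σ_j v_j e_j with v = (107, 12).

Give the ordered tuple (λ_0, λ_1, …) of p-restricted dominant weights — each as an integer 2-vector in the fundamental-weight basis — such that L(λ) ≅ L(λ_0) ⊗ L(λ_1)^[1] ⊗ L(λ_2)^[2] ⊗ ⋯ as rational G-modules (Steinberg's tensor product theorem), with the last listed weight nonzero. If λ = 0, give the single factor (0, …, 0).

In the fundamental-weight basis, λ has coordinates c = M·v (v = (107, 12)):
  c_1 = (1)·(107) + (0)·(12) = 107
  c_2 = (1)·(107) + (-1)·(12) = 95
p = 13; digits c_i = Σ_j d_{ij}·13^j, 0 ≤ d_{ij} < 13:
  c_1 = 107 = 3·13^0 + 8·13^1
  c_2 = 95 = 4·13^0 + 7·13^1
p-restricted factor λ_0 = (3, 4)
p-restricted factor λ_1 = (8, 7)

((3, 4), (8, 7))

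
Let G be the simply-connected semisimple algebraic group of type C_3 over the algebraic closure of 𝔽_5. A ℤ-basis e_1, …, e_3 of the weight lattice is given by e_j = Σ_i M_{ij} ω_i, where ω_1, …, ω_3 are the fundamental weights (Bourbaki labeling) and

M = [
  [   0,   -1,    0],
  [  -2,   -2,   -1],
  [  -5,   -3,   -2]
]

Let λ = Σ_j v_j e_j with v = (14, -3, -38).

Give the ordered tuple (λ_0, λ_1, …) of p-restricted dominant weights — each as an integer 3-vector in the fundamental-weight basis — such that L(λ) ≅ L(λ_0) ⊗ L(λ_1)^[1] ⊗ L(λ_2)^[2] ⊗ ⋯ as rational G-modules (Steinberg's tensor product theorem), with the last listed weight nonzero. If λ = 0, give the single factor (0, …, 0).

Compute c_i = Σ_j M_{ij} v_j with v = (14, -3, -38):
  c_1 = 0*14 + -1*-3 + 0*-38 = 3
  c_2 = -2*14 + -2*-3 + -1*-38 = 16
  c_3 = -5*14 + -3*-3 + -2*-38 = 15
Writing each c_i in base p = 5:
  c_1 = 3 = 3·5^0
  c_2 = 16 = 1·5^0 + 3·5^1
  c_3 = 15 = 0·5^0 + 3·5^1
p-restricted factor λ_0 = (3, 1, 0)
p-restricted factor λ_1 = (0, 3, 3)

((3, 1, 0), (0, 3, 3))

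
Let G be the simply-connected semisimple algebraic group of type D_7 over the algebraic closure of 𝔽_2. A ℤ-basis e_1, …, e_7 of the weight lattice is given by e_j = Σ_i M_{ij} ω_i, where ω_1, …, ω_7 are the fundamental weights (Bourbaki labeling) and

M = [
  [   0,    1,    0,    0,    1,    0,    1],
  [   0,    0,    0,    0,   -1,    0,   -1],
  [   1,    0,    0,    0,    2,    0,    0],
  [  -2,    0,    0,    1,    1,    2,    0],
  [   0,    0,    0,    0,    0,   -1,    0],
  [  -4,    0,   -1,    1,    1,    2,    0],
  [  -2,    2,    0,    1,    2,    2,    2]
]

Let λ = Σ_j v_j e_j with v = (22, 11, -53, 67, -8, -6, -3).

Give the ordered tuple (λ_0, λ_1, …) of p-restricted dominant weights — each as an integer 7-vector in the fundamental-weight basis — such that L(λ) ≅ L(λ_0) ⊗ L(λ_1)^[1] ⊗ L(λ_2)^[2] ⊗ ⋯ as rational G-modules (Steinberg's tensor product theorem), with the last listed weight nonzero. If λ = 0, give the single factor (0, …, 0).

((0, 1, 0, 1, 0, 0, 1), (0, 1, 1, 1, 1, 0, 1), (0, 0, 1, 0, 1, 1, 0), (0, 1, 0, 0, 0, 1, 1))

Converting to the ω-basis (c_i = row i of M dotted with v = (22, 11, -53, 67, -8, -6, -3)):
  c_1 = (0)·(22) + (1)·(11) + (0)·(-53) + (0)·(67) + (1)·(-8) + (0)·(-6) + (1)·(-3) = 0
  c_2 = (0)·(22) + (0)·(11) + (0)·(-53) + (0)·(67) + (-1)·(-8) + (0)·(-6) + (-1)·(-3) = 11
  c_3 = (1)·(22) + (0)·(11) + (0)·(-53) + (0)·(67) + (2)·(-8) + (0)·(-6) + (0)·(-3) = 6
  c_4 = (-2)·(22) + (0)·(11) + (0)·(-53) + (1)·(67) + (1)·(-8) + (2)·(-6) + (0)·(-3) = 3
  c_5 = (0)·(22) + (0)·(11) + (0)·(-53) + (0)·(67) + (0)·(-8) + (-1)·(-6) + (0)·(-3) = 6
  c_6 = (-4)·(22) + (0)·(11) + (-1)·(-53) + (1)·(67) + (1)·(-8) + (2)·(-6) + (0)·(-3) = 12
  c_7 = (-2)·(22) + (2)·(11) + (0)·(-53) + (1)·(67) + (2)·(-8) + (2)·(-6) + (2)·(-3) = 11
Expand coordinatewise in base 2:
  c_1 = 0
  c_2 = 11 = 1·2^0 + 1·2^1 + 0·2^2 + 1·2^3
  c_3 = 6 = 0·2^0 + 1·2^1 + 1·2^2
  c_4 = 3 = 1·2^0 + 1·2^1
  c_5 = 6 = 0·2^0 + 1·2^1 + 1·2^2
  c_6 = 12 = 0·2^0 + 0·2^1 + 1·2^2 + 1·2^3
  c_7 = 11 = 1·2^0 + 1·2^1 + 0·2^2 + 1·2^3
λ_0 = (0, 1, 0, 1, 0, 0, 1)
λ_1 = (0, 1, 1, 1, 1, 0, 1)
λ_2 = (0, 0, 1, 0, 1, 1, 0)
λ_3 = (0, 1, 0, 0, 0, 1, 1)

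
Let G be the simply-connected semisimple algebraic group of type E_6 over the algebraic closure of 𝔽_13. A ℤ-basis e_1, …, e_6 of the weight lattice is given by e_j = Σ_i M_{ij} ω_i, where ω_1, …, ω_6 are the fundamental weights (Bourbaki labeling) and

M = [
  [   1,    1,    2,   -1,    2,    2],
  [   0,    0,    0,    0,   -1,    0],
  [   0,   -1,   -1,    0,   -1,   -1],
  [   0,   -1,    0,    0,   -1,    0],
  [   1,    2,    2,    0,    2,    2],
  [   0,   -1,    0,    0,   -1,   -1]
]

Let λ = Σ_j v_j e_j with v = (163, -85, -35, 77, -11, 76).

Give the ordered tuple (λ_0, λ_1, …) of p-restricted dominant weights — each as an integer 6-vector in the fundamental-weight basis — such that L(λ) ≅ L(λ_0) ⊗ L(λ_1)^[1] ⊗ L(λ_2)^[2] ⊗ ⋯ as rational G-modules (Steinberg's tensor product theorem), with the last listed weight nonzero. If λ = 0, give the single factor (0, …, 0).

Converting to the ω-basis (c_i = row i of M dotted with v = (163, -85, -35, 77, -11, 76)):
  c_1 = 1·163 + (1)·(-85) + (2)·(-35) + (-1)·(77) + (2)·(-11) + 2·76 = 61
  c_2 = 0·163 + (0)·(-85) + (0)·(-35) + 0·77 + (-1)·(-11) + 0·76 = 11
  c_3 = 0·163 + (-1)·(-85) + (-1)·(-35) + 0·77 + (-1)·(-11) + (-1)·(76) = 55
  c_4 = 0·163 + (-1)·(-85) + (0)·(-35) + 0·77 + (-1)·(-11) + 0·76 = 96
  c_5 = 1·163 + (2)·(-85) + (2)·(-35) + 0·77 + (2)·(-11) + 2·76 = 53
  c_6 = 0·163 + (-1)·(-85) + (0)·(-35) + 0·77 + (-1)·(-11) + (-1)·(76) = 20
Expand coordinatewise in base 13:
  c_1 = 61 = 9·13^0 + 4·13^1
  c_2 = 11 = 11·13^0
  c_3 = 55 = 3·13^0 + 4·13^1
  c_4 = 96 = 5·13^0 + 7·13^1
  c_5 = 53 = 1·13^0 + 4·13^1
  c_6 = 20 = 7·13^0 + 1·13^1
Factor λ_0 = (9, 11, 3, 5, 1, 7)
Factor λ_1 = (4, 0, 4, 7, 4, 1)

((9, 11, 3, 5, 1, 7), (4, 0, 4, 7, 4, 1))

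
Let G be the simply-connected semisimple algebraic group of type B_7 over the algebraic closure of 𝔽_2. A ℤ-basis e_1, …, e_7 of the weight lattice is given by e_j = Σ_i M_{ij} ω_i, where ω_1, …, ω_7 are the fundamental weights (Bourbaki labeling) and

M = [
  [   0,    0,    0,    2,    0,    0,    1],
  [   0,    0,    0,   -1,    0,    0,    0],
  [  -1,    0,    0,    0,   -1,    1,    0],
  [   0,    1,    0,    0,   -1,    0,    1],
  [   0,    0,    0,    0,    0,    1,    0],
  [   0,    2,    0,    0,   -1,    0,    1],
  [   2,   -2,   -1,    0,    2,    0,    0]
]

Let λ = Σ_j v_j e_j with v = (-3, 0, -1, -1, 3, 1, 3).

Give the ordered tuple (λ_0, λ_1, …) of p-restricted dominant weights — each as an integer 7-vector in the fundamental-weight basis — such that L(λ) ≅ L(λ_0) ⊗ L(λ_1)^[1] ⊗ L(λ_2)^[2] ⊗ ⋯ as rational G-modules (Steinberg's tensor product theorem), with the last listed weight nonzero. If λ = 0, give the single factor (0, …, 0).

Change of basis e → ω: c = M·v where v = (-3, 0, -1, -1, 3, 1, 3):
  c_1 = 0*-3 + 0*0 + 0*-1 + 2*-1 + 0*3 + 0*1 + 1*3 = 1
  c_2 = 0*-3 + 0*0 + 0*-1 + -1*-1 + 0*3 + 0*1 + 0*3 = 1
  c_3 = -1*-3 + 0*0 + 0*-1 + 0*-1 + -1*3 + 1*1 + 0*3 = 1
  c_4 = 0*-3 + 1*0 + 0*-1 + 0*-1 + -1*3 + 0*1 + 1*3 = 0
  c_5 = 0*-3 + 0*0 + 0*-1 + 0*-1 + 0*3 + 1*1 + 0*3 = 1
  c_6 = 0*-3 + 2*0 + 0*-1 + 0*-1 + -1*3 + 0*1 + 1*3 = 0
  c_7 = 2*-3 + -2*0 + -1*-1 + 0*-1 + 2*3 + 0*1 + 0*3 = 1
Base-2 expansion of each c_i:
  c_1 = 1 = 1·2^0
  c_2 = 1 = 1·2^0
  c_3 = 1 = 1·2^0
  c_4 = 0
  c_5 = 1 = 1·2^0
  c_6 = 0
  c_7 = 1 = 1·2^0
Factor λ_0 = (1, 1, 1, 0, 1, 0, 1)

((1, 1, 1, 0, 1, 0, 1),)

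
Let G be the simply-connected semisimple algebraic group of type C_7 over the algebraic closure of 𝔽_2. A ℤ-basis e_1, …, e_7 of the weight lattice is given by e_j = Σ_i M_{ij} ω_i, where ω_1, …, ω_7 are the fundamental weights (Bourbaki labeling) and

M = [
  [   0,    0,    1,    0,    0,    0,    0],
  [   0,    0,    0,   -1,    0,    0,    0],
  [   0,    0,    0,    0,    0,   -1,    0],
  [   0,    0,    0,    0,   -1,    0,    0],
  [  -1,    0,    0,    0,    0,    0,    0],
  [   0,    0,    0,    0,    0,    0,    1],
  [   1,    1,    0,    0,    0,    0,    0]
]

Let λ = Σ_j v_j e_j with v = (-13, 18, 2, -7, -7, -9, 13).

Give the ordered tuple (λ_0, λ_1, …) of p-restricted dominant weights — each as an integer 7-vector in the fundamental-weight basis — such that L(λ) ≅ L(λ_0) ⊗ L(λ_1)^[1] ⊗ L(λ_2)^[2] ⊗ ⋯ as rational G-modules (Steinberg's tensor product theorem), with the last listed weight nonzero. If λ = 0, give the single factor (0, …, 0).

ω-coordinates c = M·v, v = (-13, 18, 2, -7, -7, -9, 13):
  c_1 = 0*-13 + 0*18 + 1*2 + 0*-7 + 0*-7 + 0*-9 + 0*13 = 2
  c_2 = 0*-13 + 0*18 + 0*2 + -1*-7 + 0*-7 + 0*-9 + 0*13 = 7
  c_3 = 0*-13 + 0*18 + 0*2 + 0*-7 + 0*-7 + -1*-9 + 0*13 = 9
  c_4 = 0*-13 + 0*18 + 0*2 + 0*-7 + -1*-7 + 0*-9 + 0*13 = 7
  c_5 = -1*-13 + 0*18 + 0*2 + 0*-7 + 0*-7 + 0*-9 + 0*13 = 13
  c_6 = 0*-13 + 0*18 + 0*2 + 0*-7 + 0*-7 + 0*-9 + 1*13 = 13
  c_7 = 1*-13 + 1*18 + 0*2 + 0*-7 + 0*-7 + 0*-9 + 0*13 = 5
p = 2; digits c_i = Σ_j d_{ij}·2^j, 0 ≤ d_{ij} < 2:
  c_1 = 2 = 0·2^0 + 1·2^1
  c_2 = 7 = 1·2^0 + 1·2^1 + 1·2^2
  c_3 = 9 = 1·2^0 + 0·2^1 + 0·2^2 + 1·2^3
  c_4 = 7 = 1·2^0 + 1·2^1 + 1·2^2
  c_5 = 13 = 1·2^0 + 0·2^1 + 1·2^2 + 1·2^3
  c_6 = 13 = 1·2^0 + 0·2^1 + 1·2^2 + 1·2^3
  c_7 = 5 = 1·2^0 + 0·2^1 + 1·2^2
p-restricted factor λ_0 = (0, 1, 1, 1, 1, 1, 1)
p-restricted factor λ_1 = (1, 1, 0, 1, 0, 0, 0)
p-restricted factor λ_2 = (0, 1, 0, 1, 1, 1, 1)
p-restricted factor λ_3 = (0, 0, 1, 0, 1, 1, 0)

((0, 1, 1, 1, 1, 1, 1), (1, 1, 0, 1, 0, 0, 0), (0, 1, 0, 1, 1, 1, 1), (0, 0, 1, 0, 1, 1, 0))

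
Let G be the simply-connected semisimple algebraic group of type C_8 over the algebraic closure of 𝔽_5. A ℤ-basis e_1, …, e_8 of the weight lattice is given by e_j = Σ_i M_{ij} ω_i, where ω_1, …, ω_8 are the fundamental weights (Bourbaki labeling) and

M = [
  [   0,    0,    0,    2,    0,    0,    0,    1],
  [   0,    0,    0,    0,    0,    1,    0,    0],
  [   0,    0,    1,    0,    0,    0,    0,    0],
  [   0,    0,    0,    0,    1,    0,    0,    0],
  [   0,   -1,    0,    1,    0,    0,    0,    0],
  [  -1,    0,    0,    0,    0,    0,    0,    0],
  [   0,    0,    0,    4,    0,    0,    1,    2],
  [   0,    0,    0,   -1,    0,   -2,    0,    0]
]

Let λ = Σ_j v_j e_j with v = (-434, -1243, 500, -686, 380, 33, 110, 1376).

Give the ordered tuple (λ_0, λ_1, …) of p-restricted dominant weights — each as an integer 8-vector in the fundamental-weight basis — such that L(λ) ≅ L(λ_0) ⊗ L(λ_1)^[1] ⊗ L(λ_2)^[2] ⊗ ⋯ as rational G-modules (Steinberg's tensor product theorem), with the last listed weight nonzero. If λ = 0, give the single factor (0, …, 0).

Converting to the ω-basis (c_i = row i of M dotted with v = (-434, -1243, 500, -686, 380, 33, 110, 1376)):
  c_1 = (0)·(-434) + (0)·(-1243) + (0)·(500) + (2)·(-686) + (0)·(380) + (0)·(33) + (0)·(110) + (1)·(1376) = 4
  c_2 = (0)·(-434) + (0)·(-1243) + (0)·(500) + (0)·(-686) + (0)·(380) + (1)·(33) + (0)·(110) + (0)·(1376) = 33
  c_3 = (0)·(-434) + (0)·(-1243) + (1)·(500) + (0)·(-686) + (0)·(380) + (0)·(33) + (0)·(110) + (0)·(1376) = 500
  c_4 = (0)·(-434) + (0)·(-1243) + (0)·(500) + (0)·(-686) + (1)·(380) + (0)·(33) + (0)·(110) + (0)·(1376) = 380
  c_5 = (0)·(-434) + (-1)·(-1243) + (0)·(500) + (1)·(-686) + (0)·(380) + (0)·(33) + (0)·(110) + (0)·(1376) = 557
  c_6 = (-1)·(-434) + (0)·(-1243) + (0)·(500) + (0)·(-686) + (0)·(380) + (0)·(33) + (0)·(110) + (0)·(1376) = 434
  c_7 = (0)·(-434) + (0)·(-1243) + (0)·(500) + (4)·(-686) + (0)·(380) + (0)·(33) + (1)·(110) + (2)·(1376) = 118
  c_8 = (0)·(-434) + (0)·(-1243) + (0)·(500) + (-1)·(-686) + (0)·(380) + (-2)·(33) + (0)·(110) + (0)·(1376) = 620
Base-5 expansion of each c_i:
  c_1 = 4 = 4·5^0
  c_2 = 33 = 3·5^0 + 1·5^1 + 1·5^2
  c_3 = 500 = 0·5^0 + 0·5^1 + 0·5^2 + 4·5^3
  c_4 = 380 = 0·5^0 + 1·5^1 + 0·5^2 + 3·5^3
  c_5 = 557 = 2·5^0 + 1·5^1 + 2·5^2 + 4·5^3
  c_6 = 434 = 4·5^0 + 1·5^1 + 2·5^2 + 3·5^3
  c_7 = 118 = 3·5^0 + 3·5^1 + 4·5^2
  c_8 = 620 = 0·5^0 + 4·5^1 + 4·5^2 + 4·5^3
p-restricted factor λ_0 = (4, 3, 0, 0, 2, 4, 3, 0)
p-restricted factor λ_1 = (0, 1, 0, 1, 1, 1, 3, 4)
p-restricted factor λ_2 = (0, 1, 0, 0, 2, 2, 4, 4)
p-restricted factor λ_3 = (0, 0, 4, 3, 4, 3, 0, 4)

((4, 3, 0, 0, 2, 4, 3, 0), (0, 1, 0, 1, 1, 1, 3, 4), (0, 1, 0, 0, 2, 2, 4, 4), (0, 0, 4, 3, 4, 3, 0, 4))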